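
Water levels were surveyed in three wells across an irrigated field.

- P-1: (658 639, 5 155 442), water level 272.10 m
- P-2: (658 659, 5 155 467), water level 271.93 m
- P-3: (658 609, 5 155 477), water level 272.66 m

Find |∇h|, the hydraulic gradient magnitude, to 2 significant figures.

Differences from P-1: to P-2 (Δx, Δy, Δh) = (20, 25, -0.17); to P-3 = (-30, 35, +0.56).
Determinant of the coordinate differences = 20·35 − (-30)·25 = 1450.
∂h/∂x = [(-0.17)·35 − (+0.56)·25] / 1450 = -0.01376
∂h/∂y = [20·(+0.56) − (-30)·(-0.17)] / 1450 = +0.004207
|∇h| = √(-0.01376² + 0.004207²) = 0.01439

0.014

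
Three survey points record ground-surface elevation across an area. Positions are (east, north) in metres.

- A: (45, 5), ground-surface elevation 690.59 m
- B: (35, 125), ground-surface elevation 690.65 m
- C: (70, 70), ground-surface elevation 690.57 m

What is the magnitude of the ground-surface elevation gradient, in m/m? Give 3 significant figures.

0.00176 m/m

Taking A as reference: B−A = (-10, 120, +0.06); C−A = (25, 65, -0.02).
Solve a·Δx + b·Δy = Δz: det = (-10)·65 − 25·120 = -3650.
∂z/∂x = [(+0.06)·65 − (-0.02)·120] / -3650 = -0.001726
∂z/∂y = [(-10)·(-0.02) − 25·(+0.06)] / -3650 = +0.0003562
|∇f| = √(-0.001726² + 0.0003562²) = 0.001762 m/m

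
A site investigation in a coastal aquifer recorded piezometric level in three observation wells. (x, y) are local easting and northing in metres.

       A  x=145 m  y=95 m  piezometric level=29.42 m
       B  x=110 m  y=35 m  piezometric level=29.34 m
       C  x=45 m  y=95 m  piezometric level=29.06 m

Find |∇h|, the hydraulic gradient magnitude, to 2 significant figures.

0.0037

With h = a·x + b·y + c and A as origin, the differences give:
  (-35)·a + (-60)·b = -0.08
  (-100)·a + 0·b = -0.36
Eliminate b (×0 and ×(-60), subtract): -6000·a = -21.600 → a = ∂h/∂x = +0.003600
Back-substitute: b = ∂h/∂y = -0.0007667.
|∇h| = √(0.003600² + -0.0007667²) = 0.003681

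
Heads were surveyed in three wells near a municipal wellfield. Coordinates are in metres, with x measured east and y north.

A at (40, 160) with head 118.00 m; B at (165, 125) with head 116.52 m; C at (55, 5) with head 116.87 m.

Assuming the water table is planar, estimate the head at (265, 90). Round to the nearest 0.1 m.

Taking A as reference: B−A = (125, -35, -1.48); C−A = (15, -155, -1.13).
Determinant of the coordinate differences = 125·(-155) − 15·(-35) = -18850.
∂h/∂x = [(-1.48)·(-155) − (-1.13)·(-35)] / -18850 = -0.01007
∂h/∂y = [125·(-1.13) − 15·(-1.48)] / -18850 = +0.006316
h(265, 90) = 118.00 + (-0.01007)·(225) + (+0.006316)·(-70) = 118.00 -2.266 -0.442 = 115.292 m.

115.3 m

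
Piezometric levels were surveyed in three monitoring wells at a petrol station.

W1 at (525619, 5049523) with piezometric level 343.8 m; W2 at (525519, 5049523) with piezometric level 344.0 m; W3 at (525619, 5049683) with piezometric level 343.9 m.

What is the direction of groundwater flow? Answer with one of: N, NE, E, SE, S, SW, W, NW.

∂h/∂x = (344.0 − 343.8) / (525519 − 525619) = -0.002000
∂h/∂y = (343.9 − 343.8) / (5049683 − 5049523) = +0.0006250
Flow = −∇h = (+0.002000 east, -0.0006250 north), which points east.

E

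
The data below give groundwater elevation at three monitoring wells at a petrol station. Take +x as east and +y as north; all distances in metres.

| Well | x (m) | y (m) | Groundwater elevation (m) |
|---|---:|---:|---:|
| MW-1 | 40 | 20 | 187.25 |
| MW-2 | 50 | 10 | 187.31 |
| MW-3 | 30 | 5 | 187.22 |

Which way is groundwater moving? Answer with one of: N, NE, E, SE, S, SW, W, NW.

With h = a·x + b·y + c and MW-1 as origin, the differences give:
  10·a + (-10)·b = +0.06
  (-10)·a + (-15)·b = -0.03
Eliminate b (×(-15) and ×(-10), subtract): -250·a = -1.200 → a = ∂h/∂x = +0.004800
Back-substitute: b = ∂h/∂y = -0.001200.
Flow = −∇h = (-0.004800 east, +0.001200 north), which points west.

W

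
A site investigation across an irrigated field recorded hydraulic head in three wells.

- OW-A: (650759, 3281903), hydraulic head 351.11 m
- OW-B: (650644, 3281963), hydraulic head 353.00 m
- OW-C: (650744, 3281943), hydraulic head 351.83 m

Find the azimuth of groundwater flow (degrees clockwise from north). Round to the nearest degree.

With h = a·x + b·y + c and OW-A as origin, the differences give:
  (-115)·a + 60·b = +1.89
  (-15)·a + 40·b = +0.72
Eliminate b (×40 and ×60, subtract): -3700·a = 32.400 → a = ∂h/∂x = -0.008757
Back-substitute: b = ∂h/∂y = +0.01472.
Flow direction (−∇h) has components (+0.008757 E, -0.01472 N).
Azimuth = atan2(E, N) = atan2(+0.008757, -0.01472) = 149.2° ≈ 149°.

149°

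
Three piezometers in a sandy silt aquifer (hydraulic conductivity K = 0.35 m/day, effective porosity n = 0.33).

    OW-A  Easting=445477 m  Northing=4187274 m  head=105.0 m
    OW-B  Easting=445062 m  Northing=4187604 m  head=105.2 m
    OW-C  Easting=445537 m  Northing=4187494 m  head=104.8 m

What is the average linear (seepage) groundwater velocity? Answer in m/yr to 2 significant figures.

Three-point gradient (reference OW-A): Δ to OW-B = (-415, 330, +0.2), Δ to OW-C = (60, 220, -0.2).
∂h/∂x = -0.0009901, ∂h/∂y = -0.0006391 (det = -111100).
|∇h| = √(-0.0009901² + -0.0006391²) = 0.001178
Seepage velocity v = K·i/n = 0.35 × 0.001178 / 0.33 = 0.001249 m/day = 0.4562 m/yr.

0.46 m/yr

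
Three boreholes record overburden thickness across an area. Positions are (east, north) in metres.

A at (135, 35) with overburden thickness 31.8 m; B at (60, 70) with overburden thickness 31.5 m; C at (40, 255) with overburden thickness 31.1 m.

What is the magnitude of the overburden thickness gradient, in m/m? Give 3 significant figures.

Three-point gradient (reference A): Δ to B = (-75, 35, -0.3), Δ to C = (-95, 220, -0.7).
∂d/∂x = +0.003150, ∂d/∂y = -0.001822 (det = -13175).
|∇f| = √(0.003150² + -0.001822²) = 0.003639 m/m

0.00364 m/m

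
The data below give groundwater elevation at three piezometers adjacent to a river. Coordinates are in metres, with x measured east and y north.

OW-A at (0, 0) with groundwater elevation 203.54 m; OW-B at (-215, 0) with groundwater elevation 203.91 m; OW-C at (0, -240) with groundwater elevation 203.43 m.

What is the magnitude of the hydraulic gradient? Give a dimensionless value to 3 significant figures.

∂h/∂x = (203.91 − 203.54) / (-215 − 0) = -0.001721
∂h/∂y = (203.43 − 203.54) / (-240 − 0) = +0.0004583
|∇h| = √(-0.001721² + 0.0004583²) = 0.001781

0.00178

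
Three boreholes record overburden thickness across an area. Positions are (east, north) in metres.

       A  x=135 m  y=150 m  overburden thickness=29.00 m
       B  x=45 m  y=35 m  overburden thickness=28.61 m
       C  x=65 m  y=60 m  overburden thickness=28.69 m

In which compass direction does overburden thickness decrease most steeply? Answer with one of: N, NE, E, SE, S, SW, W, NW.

Differences from A: to B (Δx, Δy, Δh) = (-90, -115, -0.39); to C = (-70, -90, -0.31).
Determinant of the coordinate differences = (-90)·(-90) − (-70)·(-115) = 50.
∂d/∂x = [(-0.39)·(-90) − (-0.31)·(-115)] / 50 = -0.01100
∂d/∂y = [(-90)·(-0.31) − (-70)·(-0.39)] / 50 = +0.01200
Steepest decrease is along −∇f = (+0.01100 E, -0.01200 N) → southeast.

SE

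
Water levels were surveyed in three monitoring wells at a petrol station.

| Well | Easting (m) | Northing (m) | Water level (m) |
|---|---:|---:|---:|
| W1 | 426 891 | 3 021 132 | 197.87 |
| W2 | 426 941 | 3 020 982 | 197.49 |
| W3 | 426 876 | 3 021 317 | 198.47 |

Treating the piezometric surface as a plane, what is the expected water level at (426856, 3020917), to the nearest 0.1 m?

197.0 m

Three-point gradient (reference W1): Δ to W2 = (50, -150, -0.38), Δ to W3 = (-15, 185, +0.60).
∂h/∂x = +0.002814, ∂h/∂y = +0.003471 (det = 7000).
h(426856, 3020917) = 197.87 + (+0.002814)·(-35) + (+0.003471)·(-215) = 197.87 -0.098 -0.746 = 197.025 m.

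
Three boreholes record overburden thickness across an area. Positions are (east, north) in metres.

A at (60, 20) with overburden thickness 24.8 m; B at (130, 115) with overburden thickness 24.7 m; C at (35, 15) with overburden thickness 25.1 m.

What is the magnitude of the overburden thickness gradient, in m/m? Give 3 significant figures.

Taking A as reference: B−A = (70, 95, -0.1); C−A = (-25, -5, +0.3).
Solve a·Δx + b·Δy = Δd: det = 70·(-5) − (-25)·95 = 2025.
∂d/∂x = [(-0.1)·(-5) − (+0.3)·95] / 2025 = -0.01383
∂d/∂y = [70·(+0.3) − (-25)·(-0.1)] / 2025 = +0.009136
|∇f| = √(-0.01383² + 0.009136²) = 0.01658 m/m

0.0166 m/m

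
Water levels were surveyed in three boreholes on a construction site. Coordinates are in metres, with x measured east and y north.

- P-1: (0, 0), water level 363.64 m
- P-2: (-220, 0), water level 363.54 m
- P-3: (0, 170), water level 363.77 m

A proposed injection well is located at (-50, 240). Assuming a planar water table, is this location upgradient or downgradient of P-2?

∂h/∂x = (363.54 − 363.64) / (-220 − 0) = +0.0004545
∂h/∂y = (363.77 − 363.64) / (170 − 0) = +0.0007647
Head at (-50, 240) = 363.64 + (+0.0004545)·(-50) + (+0.0007647)·(240) = 363.80 m.
That is higher than the 363.54 m at P-2, so the point is upgradient.

upgradient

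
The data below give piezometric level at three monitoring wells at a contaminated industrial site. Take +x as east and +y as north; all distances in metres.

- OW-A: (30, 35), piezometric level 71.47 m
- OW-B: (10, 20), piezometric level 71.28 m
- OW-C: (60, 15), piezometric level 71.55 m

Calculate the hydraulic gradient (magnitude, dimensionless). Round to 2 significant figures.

Taking OW-A as reference: OW-B−OW-A = (-20, -15, -0.19); OW-C−OW-A = (30, -20, +0.08).
Solve a·Δx + b·Δy = Δh: det = (-20)·(-20) − 30·(-15) = 850.
∂h/∂x = [(-0.19)·(-20) − (+0.08)·(-15)] / 850 = +0.005882
∂h/∂y = [(-20)·(+0.08) − 30·(-0.19)] / 850 = +0.004824
|∇h| = √(0.005882² + 0.004824²) = 0.007607

0.0076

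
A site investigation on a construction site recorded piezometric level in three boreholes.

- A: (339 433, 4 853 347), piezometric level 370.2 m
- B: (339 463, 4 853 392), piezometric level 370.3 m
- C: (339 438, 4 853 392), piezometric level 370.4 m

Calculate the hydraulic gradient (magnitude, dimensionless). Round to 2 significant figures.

Taking A as reference: B−A = (30, 45, +0.1); C−A = (5, 45, +0.2).
Determinant of the coordinate differences = 30·45 − 5·45 = 1125.
∂h/∂x = [(+0.1)·45 − (+0.2)·45] / 1125 = -0.004000
∂h/∂y = [30·(+0.2) − 5·(+0.1)] / 1125 = +0.004889
|∇h| = √(-0.004000² + 0.004889²) = 0.006317

0.0063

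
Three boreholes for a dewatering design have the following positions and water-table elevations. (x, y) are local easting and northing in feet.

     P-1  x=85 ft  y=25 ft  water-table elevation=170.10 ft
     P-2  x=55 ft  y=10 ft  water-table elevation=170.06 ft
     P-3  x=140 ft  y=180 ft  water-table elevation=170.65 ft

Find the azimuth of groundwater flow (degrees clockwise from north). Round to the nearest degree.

Differences from P-1: to P-2 (Δx, Δy, Δh) = (-30, -15, -0.04); to P-3 = (55, 155, +0.55).
Solve a·Δx + b·Δy = Δh: det = (-30)·155 − 55·(-15) = -3825.
∂h/∂x = [(-0.04)·155 − (+0.55)·(-15)] / -3825 = -0.0005359
∂h/∂y = [(-30)·(+0.55) − 55·(-0.04)] / -3825 = +0.003739
Flow direction (−∇h) has components (+0.0005359 E, -0.003739 N).
Azimuth = atan2(E, N) = atan2(+0.0005359, -0.003739) = 171.8° ≈ 172°.

172°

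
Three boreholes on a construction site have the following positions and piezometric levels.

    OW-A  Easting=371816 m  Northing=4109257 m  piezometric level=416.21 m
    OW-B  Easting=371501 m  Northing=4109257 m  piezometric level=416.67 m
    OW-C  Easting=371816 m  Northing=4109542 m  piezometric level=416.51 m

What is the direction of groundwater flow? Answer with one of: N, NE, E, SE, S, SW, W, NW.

∂h/∂x = (416.67 − 416.21) / (371501 − 371816) = -0.001460
∂h/∂y = (416.51 − 416.21) / (4109542 − 4109257) = +0.001053
Flow = −∇h = (+0.001460 east, -0.001053 north), which points southeast.

SE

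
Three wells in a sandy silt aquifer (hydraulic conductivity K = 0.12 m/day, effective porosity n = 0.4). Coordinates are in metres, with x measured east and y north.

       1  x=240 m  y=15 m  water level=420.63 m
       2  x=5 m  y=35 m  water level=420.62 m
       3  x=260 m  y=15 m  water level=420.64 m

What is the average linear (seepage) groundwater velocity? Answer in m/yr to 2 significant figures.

0.59 m/yr

Three-point gradient (reference 1): Δ to 2 = (-235, 20, -0.01), Δ to 3 = (20, 0, +0.01).
∂h/∂x = +0.0005000, ∂h/∂y = +0.005375 (det = -400).
|∇h| = √(0.0005000² + 0.005375²) = 0.005398
Seepage velocity v = K·i/n = 0.12 × 0.005398 / 0.4 = 0.001619 m/day = 0.5913 m/yr.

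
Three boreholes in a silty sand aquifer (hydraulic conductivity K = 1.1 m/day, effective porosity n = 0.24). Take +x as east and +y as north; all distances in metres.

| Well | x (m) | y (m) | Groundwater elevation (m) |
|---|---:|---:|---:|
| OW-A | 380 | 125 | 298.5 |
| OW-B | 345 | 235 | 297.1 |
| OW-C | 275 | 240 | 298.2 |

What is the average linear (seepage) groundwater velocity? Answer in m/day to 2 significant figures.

0.11 m/day

Taking OW-A as reference: OW-B−OW-A = (-35, 110, -1.4); OW-C−OW-A = (-105, 115, -0.3).
Determinant of the coordinate differences = (-35)·115 − (-105)·110 = 7525.
∂h/∂x = [(-1.4)·115 − (-0.3)·110] / 7525 = -0.01701
∂h/∂y = [(-35)·(-0.3) − (-105)·(-1.4)] / 7525 = -0.01814
|∇h| = √(-0.01701² + -0.01814²) = 0.02487
Seepage velocity v = K·i/n = 1.1 × 0.02487 / 0.24 = 0.114 m/day.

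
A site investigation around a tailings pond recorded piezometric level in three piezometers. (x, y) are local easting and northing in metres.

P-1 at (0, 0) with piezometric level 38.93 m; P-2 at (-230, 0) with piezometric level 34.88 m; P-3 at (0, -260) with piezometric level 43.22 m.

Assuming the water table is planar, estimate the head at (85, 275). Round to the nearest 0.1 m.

∂h/∂x = (34.88 − 38.93) / (-230 − 0) = +0.01761
∂h/∂y = (43.22 − 38.93) / (-260 − 0) = -0.01650
h(85, 275) = 38.93 + (+0.01761)·(85) + (-0.01650)·(275) = 38.93 +1.497 -4.537 = 35.889 m.

35.9 m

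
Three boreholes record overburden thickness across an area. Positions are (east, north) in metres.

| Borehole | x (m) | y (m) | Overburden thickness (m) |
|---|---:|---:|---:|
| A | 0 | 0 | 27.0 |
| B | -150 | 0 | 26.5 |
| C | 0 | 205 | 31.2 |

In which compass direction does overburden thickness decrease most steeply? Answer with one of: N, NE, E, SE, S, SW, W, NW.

S

∂d/∂x = (26.5 − 27.0) / (-150 − 0) = +0.003333
∂d/∂y = (31.2 − 27.0) / (205 − 0) = +0.02049
Steepest decrease is along −∇f = (-0.003333 E, -0.02049 N) → south.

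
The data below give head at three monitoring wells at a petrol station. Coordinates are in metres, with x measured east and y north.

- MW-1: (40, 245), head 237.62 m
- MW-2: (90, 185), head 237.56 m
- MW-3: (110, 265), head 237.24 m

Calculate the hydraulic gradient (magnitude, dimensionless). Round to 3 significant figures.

Three-point gradient (reference MW-1): Δ to MW-2 = (50, -60, -0.06), Δ to MW-3 = (70, 20, -0.38).
∂h/∂x = -0.004615, ∂h/∂y = -0.002846 (det = 5200).
|∇h| = √(-0.004615² + -0.002846²) = 0.005422

0.00542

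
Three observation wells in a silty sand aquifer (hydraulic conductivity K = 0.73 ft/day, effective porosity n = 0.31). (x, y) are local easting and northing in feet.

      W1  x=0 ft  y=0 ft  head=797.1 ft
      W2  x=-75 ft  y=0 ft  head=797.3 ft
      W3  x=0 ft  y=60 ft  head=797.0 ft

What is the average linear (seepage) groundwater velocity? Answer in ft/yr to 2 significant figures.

∂h/∂x = (797.3 − 797.1) / (-75 − 0) = -0.002667
∂h/∂y = (797.0 − 797.1) / (60 − 0) = -0.001667
|∇h| = √(-0.002667² + -0.001667²) = 0.003145
Seepage velocity v = K·i/n = 0.73 × 0.003145 / 0.31 = 0.007406 ft/day = 2.705 ft/yr.

2.7 ft/yr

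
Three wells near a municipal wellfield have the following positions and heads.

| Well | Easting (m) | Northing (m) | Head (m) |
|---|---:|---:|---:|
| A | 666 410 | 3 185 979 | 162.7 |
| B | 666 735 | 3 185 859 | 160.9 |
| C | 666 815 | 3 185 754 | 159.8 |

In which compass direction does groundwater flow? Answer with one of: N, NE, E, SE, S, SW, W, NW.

S

Three-point gradient (reference A): Δ to B = (325, -120, -1.8), Δ to C = (405, -225, -2.9).
∂h/∂x = -0.002324, ∂h/∂y = +0.008705 (det = -24525).
Flow = −∇h = (+0.002324 east, -0.008705 north), which points south.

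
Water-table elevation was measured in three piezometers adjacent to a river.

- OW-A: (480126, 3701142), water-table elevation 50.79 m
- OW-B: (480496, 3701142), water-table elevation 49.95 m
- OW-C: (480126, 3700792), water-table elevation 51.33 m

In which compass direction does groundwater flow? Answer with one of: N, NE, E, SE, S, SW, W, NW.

∂h/∂x = (49.95 − 50.79) / (480496 − 480126) = -0.002270
∂h/∂y = (51.33 − 50.79) / (3700792 − 3701142) = -0.001543
Flow = −∇h = (+0.002270 east, +0.001543 north), which points northeast.

NE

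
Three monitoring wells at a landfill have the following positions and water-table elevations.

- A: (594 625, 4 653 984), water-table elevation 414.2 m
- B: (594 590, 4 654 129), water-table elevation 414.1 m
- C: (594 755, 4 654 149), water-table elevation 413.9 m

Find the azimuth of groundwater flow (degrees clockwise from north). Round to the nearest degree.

Taking A as reference: B−A = (-35, 145, -0.1); C−A = (130, 165, -0.3).
Solve a·Δx + b·Δy = Δh: det = (-35)·165 − 130·145 = -24625.
∂h/∂x = [(-0.1)·165 − (-0.3)·145] / -24625 = -0.001096
∂h/∂y = [(-35)·(-0.3) − 130·(-0.1)] / -24625 = -0.0009543
Flow direction (−∇h) has components (+0.001096 E, +0.0009543 N).
Azimuth = atan2(E, N) = atan2(+0.001096, +0.0009543) = 49.0° ≈ 049°.

049°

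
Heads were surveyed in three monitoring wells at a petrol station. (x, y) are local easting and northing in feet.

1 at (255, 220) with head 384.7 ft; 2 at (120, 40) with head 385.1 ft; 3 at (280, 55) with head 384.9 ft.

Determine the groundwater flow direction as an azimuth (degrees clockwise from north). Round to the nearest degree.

Three-point gradient (reference 1): Δ to 2 = (-135, -180, +0.4), Δ to 3 = (25, -165, +0.2).
∂h/∂x = -0.001120, ∂h/∂y = -0.001382 (det = 26775).
Flow direction (−∇h) has components (+0.001120 E, +0.001382 N).
Azimuth = atan2(E, N) = atan2(+0.001120, +0.001382) = 39.0° ≈ 039°.

039°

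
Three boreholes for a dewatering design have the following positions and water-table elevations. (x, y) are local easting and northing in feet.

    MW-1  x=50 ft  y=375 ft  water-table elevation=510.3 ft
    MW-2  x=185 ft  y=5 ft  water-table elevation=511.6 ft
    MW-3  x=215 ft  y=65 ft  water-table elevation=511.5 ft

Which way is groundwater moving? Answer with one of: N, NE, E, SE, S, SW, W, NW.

Differences from MW-1: to MW-2 (Δx, Δy, Δh) = (135, -370, +1.3); to MW-3 = (165, -310, +1.2).
Determinant of the coordinate differences = 135·(-310) − 165·(-370) = 19200.
∂h/∂x = [(+1.3)·(-310) − (+1.2)·(-370)] / 19200 = +0.002135
∂h/∂y = [135·(+1.2) − 165·(+1.3)] / 19200 = -0.002734
Flow = −∇h = (-0.002135 east, +0.002734 north), which points northwest.

NW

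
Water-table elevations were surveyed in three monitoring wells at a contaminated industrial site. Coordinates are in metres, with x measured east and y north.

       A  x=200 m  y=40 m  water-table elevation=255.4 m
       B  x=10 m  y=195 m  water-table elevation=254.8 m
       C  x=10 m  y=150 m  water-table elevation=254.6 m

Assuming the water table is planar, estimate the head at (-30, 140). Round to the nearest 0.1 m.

254.3 m

With h = a·x + b·y + c and A as origin, the differences give:
  (-190)·a + 155·b = -0.6
  (-190)·a + 110·b = -0.8
Eliminate b (×110 and ×155, subtract): 8550·a = 58.00 → a = ∂h/∂x = +0.006784
Back-substitute: b = ∂h/∂y = +0.004444.
h(-30, 140) = 255.4 + (+0.006784)·(-230) + (+0.004444)·(100) = 255.4 -1.560 +0.444 = 254.284 m.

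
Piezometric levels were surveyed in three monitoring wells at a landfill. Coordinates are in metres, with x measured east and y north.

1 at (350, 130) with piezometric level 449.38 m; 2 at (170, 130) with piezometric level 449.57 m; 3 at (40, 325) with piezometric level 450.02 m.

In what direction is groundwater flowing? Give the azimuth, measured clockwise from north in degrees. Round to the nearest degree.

147°

Taking 1 as reference: 2−1 = (-180, 0, +0.19); 3−1 = (-310, 195, +0.64).
Determinant of the coordinate differences = (-180)·195 − (-310)·0 = -35100.
∂h/∂x = [(+0.19)·195 − (+0.64)·0] / -35100 = -0.001056
∂h/∂y = [(-180)·(+0.64) − (-310)·(+0.19)] / -35100 = +0.001604
Flow direction (−∇h) has components (+0.001056 E, -0.001604 N).
Azimuth = atan2(E, N) = atan2(+0.001056, -0.001604) = 146.7° ≈ 147°.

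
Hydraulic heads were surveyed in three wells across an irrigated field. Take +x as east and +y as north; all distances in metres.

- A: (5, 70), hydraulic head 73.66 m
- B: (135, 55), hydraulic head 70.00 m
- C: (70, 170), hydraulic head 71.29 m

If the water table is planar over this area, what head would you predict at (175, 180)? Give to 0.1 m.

Differences from A: to B (Δx, Δy, Δh) = (130, -15, -3.66); to C = (65, 100, -2.37).
Determinant of the coordinate differences = 130·100 − 65·(-15) = 13975.
∂h/∂x = [(-3.66)·100 − (-2.37)·(-15)] / 13975 = -0.02873
∂h/∂y = [130·(-2.37) − 65·(-3.66)] / 13975 = -0.005023
h(175, 180) = 73.66 + (-0.02873)·(170) + (-0.005023)·(110) = 73.66 -4.885 -0.553 = 68.223 m.

68.2 m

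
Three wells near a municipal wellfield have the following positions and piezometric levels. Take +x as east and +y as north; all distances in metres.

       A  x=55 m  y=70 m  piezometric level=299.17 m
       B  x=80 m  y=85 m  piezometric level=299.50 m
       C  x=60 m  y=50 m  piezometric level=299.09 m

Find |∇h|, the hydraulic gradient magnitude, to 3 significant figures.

0.0113

With h = a·x + b·y + c and A as origin, the differences give:
  25·a + 15·b = +0.33
  5·a + (-20)·b = -0.08
Eliminate b (×(-20) and ×15, subtract): -575·a = -5.400 → a = ∂h/∂x = +0.009391
Back-substitute: b = ∂h/∂y = +0.006348.
|∇h| = √(0.009391² + 0.006348²) = 0.01134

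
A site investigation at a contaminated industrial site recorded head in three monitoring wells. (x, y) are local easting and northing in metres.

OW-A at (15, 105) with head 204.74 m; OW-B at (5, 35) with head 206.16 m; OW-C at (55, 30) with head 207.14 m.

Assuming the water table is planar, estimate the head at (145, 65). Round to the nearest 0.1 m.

Differences from OW-A: to OW-B (Δx, Δy, Δh) = (-10, -70, +1.42); to OW-C = (40, -75, +2.40).
Determinant of the coordinate differences = (-10)·(-75) − 40·(-70) = 3550.
∂h/∂x = [(+1.42)·(-75) − (+2.40)·(-70)] / 3550 = +0.01732
∂h/∂y = [(-10)·(+2.40) − 40·(+1.42)] / 3550 = -0.02276
h(145, 65) = 204.74 + (+0.01732)·(130) + (-0.02276)·(-40) = 204.74 +2.252 +0.910 = 207.903 m.

207.9 m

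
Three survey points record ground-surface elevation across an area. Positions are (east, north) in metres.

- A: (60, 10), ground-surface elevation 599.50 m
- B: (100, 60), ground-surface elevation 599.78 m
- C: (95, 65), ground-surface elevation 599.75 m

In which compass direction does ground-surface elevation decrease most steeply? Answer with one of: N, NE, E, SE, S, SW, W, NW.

Differences from A: to B (Δx, Δy, Δh) = (40, 50, +0.28); to C = (35, 55, +0.25).
Determinant of the coordinate differences = 40·55 − 35·50 = 450.
∂z/∂x = [(+0.28)·55 − (+0.25)·50] / 450 = +0.006444
∂z/∂y = [40·(+0.25) − 35·(+0.28)] / 450 = +0.0004444
Steepest decrease is along −∇f = (-0.006444 E, -0.0004444 N) → west.

W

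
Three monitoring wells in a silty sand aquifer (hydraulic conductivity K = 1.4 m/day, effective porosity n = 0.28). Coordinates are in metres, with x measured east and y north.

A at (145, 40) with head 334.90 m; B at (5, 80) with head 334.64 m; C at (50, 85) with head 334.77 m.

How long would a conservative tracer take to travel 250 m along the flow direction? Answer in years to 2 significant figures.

Three-point gradient (reference A): Δ to B = (-140, 40, -0.26), Δ to C = (-95, 45, -0.13).
∂h/∂x = +0.002600, ∂h/∂y = +0.002600 (det = -2500).
|∇h| = √(0.002600² + 0.002600²) = 0.003677
Seepage velocity v = K·i/n = 1.4 × 0.003677 / 0.28 = 0.01838 m/day.
t = 250 / 0.01838 = 1.36e+04 days = 37.2 years.

37 years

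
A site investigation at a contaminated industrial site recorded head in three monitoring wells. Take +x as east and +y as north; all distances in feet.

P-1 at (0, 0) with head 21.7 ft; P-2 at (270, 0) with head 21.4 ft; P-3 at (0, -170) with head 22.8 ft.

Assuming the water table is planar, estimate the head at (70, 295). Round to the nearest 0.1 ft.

∂h/∂x = (21.4 − 21.7) / (270 − 0) = -0.001111
∂h/∂y = (22.8 − 21.7) / (-170 − 0) = -0.006471
h(70, 295) = 21.7 + (-0.001111)·(70) + (-0.006471)·(295) = 21.7 -0.078 -1.909 = 19.713 ft.

19.7 ft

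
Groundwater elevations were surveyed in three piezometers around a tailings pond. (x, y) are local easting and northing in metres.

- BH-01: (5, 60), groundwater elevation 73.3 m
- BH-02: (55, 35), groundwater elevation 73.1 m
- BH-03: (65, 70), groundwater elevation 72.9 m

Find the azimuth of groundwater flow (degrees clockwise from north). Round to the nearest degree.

With h = a·x + b·y + c and BH-01 as origin, the differences give:
  50·a + (-25)·b = -0.2
  60·a + 10·b = -0.4
Eliminate b (×10 and ×(-25), subtract): 2000·a = -12.00 → a = ∂h/∂x = -0.006000
Back-substitute: b = ∂h/∂y = -0.004000.
Flow direction (−∇h) has components (+0.006000 E, +0.004000 N).
Azimuth = atan2(E, N) = atan2(+0.006000, +0.004000) = 56.3° ≈ 056°.

056°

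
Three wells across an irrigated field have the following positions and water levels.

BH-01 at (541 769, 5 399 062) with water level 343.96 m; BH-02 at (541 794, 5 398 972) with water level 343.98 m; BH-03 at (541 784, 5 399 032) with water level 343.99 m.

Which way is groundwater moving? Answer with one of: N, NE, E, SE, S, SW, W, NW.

W

Three-point gradient (reference BH-01): Δ to BH-02 = (25, -90, +0.02), Δ to BH-03 = (15, -30, +0.03).
∂h/∂x = +0.003500, ∂h/∂y = +0.0007500 (det = 600).
Flow = −∇h = (-0.003500 east, -0.0007500 north), which points west.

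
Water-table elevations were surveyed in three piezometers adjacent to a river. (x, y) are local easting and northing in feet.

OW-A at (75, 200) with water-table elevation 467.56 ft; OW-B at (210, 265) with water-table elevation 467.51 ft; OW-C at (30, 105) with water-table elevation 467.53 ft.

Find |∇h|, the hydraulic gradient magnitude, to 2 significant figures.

With h = a·x + b·y + c and OW-A as origin, the differences give:
  135·a + 65·b = -0.05
  (-45)·a + (-95)·b = -0.03
Eliminate b (×(-95) and ×65, subtract): -9900·a = 6.700 → a = ∂h/∂x = -0.0006768
Back-substitute: b = ∂h/∂y = +0.0006364.
|∇h| = √(-0.0006768² + 0.0006364²) = 0.000929

0.00093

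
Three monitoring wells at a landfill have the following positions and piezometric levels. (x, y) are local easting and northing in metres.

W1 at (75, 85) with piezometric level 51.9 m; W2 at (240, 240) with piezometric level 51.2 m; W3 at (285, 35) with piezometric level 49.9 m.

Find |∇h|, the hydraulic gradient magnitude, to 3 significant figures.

0.00957

With h = a·x + b·y + c and W1 as origin, the differences give:
  165·a + 155·b = -0.7
  210·a + (-50)·b = -2.0
Eliminate b (×(-50) and ×155, subtract): -40800·a = 345.00 → a = ∂h/∂x = -0.008456
Back-substitute: b = ∂h/∂y = +0.004485.
|∇h| = √(-0.008456² + 0.004485²) = 0.009572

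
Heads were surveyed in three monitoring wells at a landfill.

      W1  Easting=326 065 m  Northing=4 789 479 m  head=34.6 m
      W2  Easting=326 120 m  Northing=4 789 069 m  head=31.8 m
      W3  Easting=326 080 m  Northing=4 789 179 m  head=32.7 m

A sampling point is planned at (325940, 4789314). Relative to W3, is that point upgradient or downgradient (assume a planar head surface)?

Differences from W1: to W2 (Δx, Δy, Δh) = (55, -410, -2.8); to W3 = (15, -300, -1.9).
Determinant of the coordinate differences = 55·(-300) − 15·(-410) = -10350.
∂h/∂x = [(-2.8)·(-300) − (-1.9)·(-410)] / -10350 = -0.005894
∂h/∂y = [55·(-1.9) − 15·(-2.8)] / -10350 = +0.006039
Head at (325940, 4789314) = 34.6 + (-0.005894)·(-125) + (+0.006039)·(-165) = 34.34 m.
That is higher than the 32.7 m at W3, so the point is upgradient.

upgradient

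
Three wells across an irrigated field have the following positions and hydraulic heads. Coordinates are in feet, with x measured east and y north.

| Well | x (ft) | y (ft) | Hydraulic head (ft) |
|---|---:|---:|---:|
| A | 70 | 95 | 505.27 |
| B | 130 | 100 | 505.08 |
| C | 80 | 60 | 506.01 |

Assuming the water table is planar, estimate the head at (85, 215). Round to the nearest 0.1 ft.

502.7 ft

Differences from A: to B (Δx, Δy, Δh) = (60, 5, -0.19); to C = (10, -35, +0.74).
Determinant of the coordinate differences = 60·(-35) − 10·5 = -2150.
∂h/∂x = [(-0.19)·(-35) − (+0.74)·5] / -2150 = -0.001372
∂h/∂y = [60·(+0.74) − 10·(-0.19)] / -2150 = -0.02153
h(85, 215) = 505.27 + (-0.001372)·(15) + (-0.02153)·(120) = 505.27 -0.021 -2.584 = 502.665 ft.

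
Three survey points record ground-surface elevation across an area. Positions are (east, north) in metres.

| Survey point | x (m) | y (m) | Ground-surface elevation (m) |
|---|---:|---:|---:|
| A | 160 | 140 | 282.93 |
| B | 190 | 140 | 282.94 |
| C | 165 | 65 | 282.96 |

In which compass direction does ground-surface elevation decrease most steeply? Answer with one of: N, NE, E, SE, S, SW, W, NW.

NW

Taking A as reference: B−A = (30, 0, +0.01); C−A = (5, -75, +0.03).
Determinant of the coordinate differences = 30·(-75) − 5·0 = -2250.
∂z/∂x = [(+0.01)·(-75) − (+0.03)·0] / -2250 = +0.0003333
∂z/∂y = [30·(+0.03) − 5·(+0.01)] / -2250 = -0.0003778
Steepest decrease is along −∇f = (-0.0003333 E, +0.0003778 N) → northwest.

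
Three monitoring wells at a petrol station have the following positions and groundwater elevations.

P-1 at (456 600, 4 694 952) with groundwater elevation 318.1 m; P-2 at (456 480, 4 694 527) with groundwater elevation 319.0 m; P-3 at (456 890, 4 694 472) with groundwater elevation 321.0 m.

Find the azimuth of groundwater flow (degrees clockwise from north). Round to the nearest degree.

307°

With h = a·x + b·y + c and P-1 as origin, the differences give:
  (-120)·a + (-425)·b = +0.9
  290·a + (-480)·b = +2.9
Eliminate b (×(-480) and ×(-425), subtract): 180850·a = 800.50 → a = ∂h/∂x = +0.004426
Back-substitute: b = ∂h/∂y = -0.003367.
Flow direction (−∇h) has components (-0.004426 E, +0.003367 N).
Azimuth = atan2(E, N) = atan2(-0.004426, +0.003367) = 307.3° ≈ 307°.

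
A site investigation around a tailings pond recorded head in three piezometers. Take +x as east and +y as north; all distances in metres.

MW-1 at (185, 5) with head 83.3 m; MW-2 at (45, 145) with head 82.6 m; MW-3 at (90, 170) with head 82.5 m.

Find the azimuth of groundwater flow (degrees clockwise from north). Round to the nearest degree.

356°

Three-point gradient (reference MW-1): Δ to MW-2 = (-140, 140, -0.7), Δ to MW-3 = (-95, 165, -0.8).
∂h/∂x = +0.0003571, ∂h/∂y = -0.004643 (det = -9800).
Flow direction (−∇h) has components (-0.0003571 E, +0.004643 N).
Azimuth = atan2(E, N) = atan2(-0.0003571, +0.004643) = 355.6° ≈ 356°.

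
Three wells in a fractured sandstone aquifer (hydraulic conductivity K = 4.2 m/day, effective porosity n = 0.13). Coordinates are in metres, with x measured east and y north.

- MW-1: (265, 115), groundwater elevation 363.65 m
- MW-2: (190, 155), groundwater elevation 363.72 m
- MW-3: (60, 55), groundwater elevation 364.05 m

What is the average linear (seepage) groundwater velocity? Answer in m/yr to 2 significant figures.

24 m/yr

Differences from MW-1: to MW-2 (Δx, Δy, Δh) = (-75, 40, +0.07); to MW-3 = (-205, -60, +0.40).
Determinant of the coordinate differences = (-75)·(-60) − (-205)·40 = 12700.
∂h/∂x = [(+0.07)·(-60) − (+0.40)·40] / 12700 = -0.001591
∂h/∂y = [(-75)·(+0.40) − (-205)·(+0.07)] / 12700 = -0.001232
|∇h| = √(-0.001591² + -0.001232²) = 0.002012
Seepage velocity v = K·i/n = 4.2 × 0.002012 / 0.13 = 0.065 m/day = 23.74 m/yr.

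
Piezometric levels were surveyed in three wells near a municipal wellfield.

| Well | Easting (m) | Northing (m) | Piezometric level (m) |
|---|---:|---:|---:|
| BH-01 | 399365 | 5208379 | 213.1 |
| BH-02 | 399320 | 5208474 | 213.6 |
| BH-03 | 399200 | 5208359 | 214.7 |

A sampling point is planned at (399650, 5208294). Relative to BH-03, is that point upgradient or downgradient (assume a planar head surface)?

downgradient

Differences from BH-01: to BH-02 (Δx, Δy, Δh) = (-45, 95, +0.5); to BH-03 = (-165, -20, +1.6).
Determinant of the coordinate differences = (-45)·(-20) − (-165)·95 = 16575.
∂h/∂x = [(+0.5)·(-20) − (+1.6)·95] / 16575 = -0.009774
∂h/∂y = [(-45)·(+1.6) − (-165)·(+0.5)] / 16575 = +0.0006335
Head at (399650, 5208294) = 213.1 + (-0.009774)·(285) + (+0.0006335)·(-85) = 210.26 m.
That is lower than the 214.7 m at BH-03, so the point is downgradient.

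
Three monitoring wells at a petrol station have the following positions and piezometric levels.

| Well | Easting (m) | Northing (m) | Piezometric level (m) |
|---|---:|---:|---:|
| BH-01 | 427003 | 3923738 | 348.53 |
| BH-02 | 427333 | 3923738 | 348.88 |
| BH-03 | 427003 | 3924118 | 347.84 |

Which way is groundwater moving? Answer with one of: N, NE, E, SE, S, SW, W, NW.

∂h/∂x = (348.88 − 348.53) / (427333 − 427003) = +0.001061
∂h/∂y = (347.84 − 348.53) / (3924118 − 3923738) = -0.001816
Flow = −∇h = (-0.001061 east, +0.001816 north), which points northwest.

NW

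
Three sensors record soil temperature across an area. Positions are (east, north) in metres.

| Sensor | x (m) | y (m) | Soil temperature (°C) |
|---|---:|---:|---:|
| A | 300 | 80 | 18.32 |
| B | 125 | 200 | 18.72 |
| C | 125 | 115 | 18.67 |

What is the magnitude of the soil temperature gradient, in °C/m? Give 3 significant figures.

0.00197 °C/m

Differences from A: to B (Δx, Δy, Δh) = (-175, 120, +0.40); to C = (-175, 35, +0.35).
Solve a·Δx + b·Δy = ΔT: det = (-175)·35 − (-175)·120 = 14875.
∂T/∂x = [(+0.40)·35 − (+0.35)·120] / 14875 = -0.001882
∂T/∂y = [(-175)·(+0.35) − (-175)·(+0.40)] / 14875 = +0.0005882
|∇f| = √(-0.001882² + 0.0005882²) = 0.001972 °C/m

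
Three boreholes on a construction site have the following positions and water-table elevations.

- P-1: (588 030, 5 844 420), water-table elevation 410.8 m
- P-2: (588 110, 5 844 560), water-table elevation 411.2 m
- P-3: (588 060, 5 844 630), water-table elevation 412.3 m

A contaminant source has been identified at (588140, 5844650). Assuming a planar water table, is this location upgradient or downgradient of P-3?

downgradient

With h = a·x + b·y + c and P-1 as origin, the differences give:
  80·a + 140·b = +0.4
  30·a + 210·b = +1.5
Eliminate b (×210 and ×140, subtract): 12600·a = -126.00 → a = ∂h/∂x = -0.01000
Back-substitute: b = ∂h/∂y = +0.008571.
Head at (588140, 5844650) = 410.8 + (-0.01000)·(110) + (+0.008571)·(230) = 411.67 m.
That is lower than the 412.3 m at P-3, so the point is downgradient.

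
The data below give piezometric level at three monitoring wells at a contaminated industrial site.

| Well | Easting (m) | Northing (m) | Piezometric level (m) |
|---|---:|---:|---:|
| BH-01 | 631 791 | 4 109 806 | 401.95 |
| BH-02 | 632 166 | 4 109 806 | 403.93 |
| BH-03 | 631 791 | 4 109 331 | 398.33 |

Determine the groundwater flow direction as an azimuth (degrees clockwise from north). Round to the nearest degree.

∂h/∂x = (403.93 − 401.95) / (632166 − 631791) = +0.005280
∂h/∂y = (398.33 − 401.95) / (4109331 − 4109806) = +0.007621
Flow direction (−∇h) has components (-0.005280 E, -0.007621 N).
Azimuth = atan2(E, N) = atan2(-0.005280, -0.007621) = 214.7° ≈ 215°.

215°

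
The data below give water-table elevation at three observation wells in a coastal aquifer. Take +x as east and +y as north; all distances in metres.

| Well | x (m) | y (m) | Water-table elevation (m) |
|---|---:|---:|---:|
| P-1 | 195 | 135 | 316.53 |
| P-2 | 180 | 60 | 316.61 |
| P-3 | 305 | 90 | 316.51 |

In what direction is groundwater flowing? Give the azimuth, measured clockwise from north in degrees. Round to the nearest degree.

Three-point gradient (reference P-1): Δ to P-2 = (-15, -75, +0.08), Δ to P-3 = (110, -45, -0.02).
∂h/∂x = -0.0005714, ∂h/∂y = -0.0009524 (det = 8925).
Flow direction (−∇h) has components (+0.0005714 E, +0.0009524 N).
Azimuth = atan2(E, N) = atan2(+0.0005714, +0.0009524) = 31.0° ≈ 031°.

031°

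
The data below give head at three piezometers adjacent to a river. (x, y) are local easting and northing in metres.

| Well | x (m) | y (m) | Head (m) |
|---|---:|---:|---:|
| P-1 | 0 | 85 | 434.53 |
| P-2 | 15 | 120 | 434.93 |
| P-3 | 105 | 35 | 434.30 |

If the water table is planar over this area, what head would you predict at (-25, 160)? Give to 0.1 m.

Differences from P-1: to P-2 (Δx, Δy, Δh) = (15, 35, +0.40); to P-3 = (105, -50, -0.23).
Determinant of the coordinate differences = 15·(-50) − 105·35 = -4425.
∂h/∂x = [(+0.40)·(-50) − (-0.23)·35] / -4425 = +0.002701
∂h/∂y = [15·(-0.23) − 105·(+0.40)] / -4425 = +0.01027
h(-25, 160) = 434.53 + (+0.002701)·(-25) + (+0.01027)·(75) = 434.53 -0.068 +0.770 = 435.233 m.

435.2 m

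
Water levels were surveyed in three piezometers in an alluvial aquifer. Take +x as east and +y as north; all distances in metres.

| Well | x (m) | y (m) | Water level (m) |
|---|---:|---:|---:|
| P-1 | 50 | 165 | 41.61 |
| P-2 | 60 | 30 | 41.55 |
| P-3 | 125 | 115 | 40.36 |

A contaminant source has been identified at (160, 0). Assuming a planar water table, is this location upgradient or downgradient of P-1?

With h = a·x + b·y + c and P-1 as origin, the differences give:
  10·a + (-135)·b = -0.06
  75·a + (-50)·b = -1.25
Eliminate b (×(-50) and ×(-135), subtract): 9625·a = -165.750 → a = ∂h/∂x = -0.01722
Back-substitute: b = ∂h/∂y = -0.0008312.
Head at (160, 0) = 41.61 + (-0.01722)·(110) + (-0.0008312)·(-165) = 39.85 m.
That is lower than the 41.61 m at P-1, so the point is downgradient.

downgradient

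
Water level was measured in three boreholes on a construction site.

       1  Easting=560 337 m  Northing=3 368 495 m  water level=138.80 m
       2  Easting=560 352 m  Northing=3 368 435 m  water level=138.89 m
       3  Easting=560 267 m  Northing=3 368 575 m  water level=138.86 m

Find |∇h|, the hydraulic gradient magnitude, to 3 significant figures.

Taking 1 as reference: 2−1 = (15, -60, +0.09); 3−1 = (-70, 80, +0.06).
Solve a·Δx + b·Δy = Δh: det = 15·80 − (-70)·(-60) = -3000.
∂h/∂x = [(+0.09)·80 − (+0.06)·(-60)] / -3000 = -0.003600
∂h/∂y = [15·(+0.06) − (-70)·(+0.09)] / -3000 = -0.002400
|∇h| = √(-0.003600² + -0.002400²) = 0.004327

0.00433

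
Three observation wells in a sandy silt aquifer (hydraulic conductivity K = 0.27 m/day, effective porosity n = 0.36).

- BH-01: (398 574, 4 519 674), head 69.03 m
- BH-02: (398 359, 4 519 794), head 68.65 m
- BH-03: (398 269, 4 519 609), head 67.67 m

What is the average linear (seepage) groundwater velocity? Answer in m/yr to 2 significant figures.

1.4 m/yr

Taking BH-01 as reference: BH-02−BH-01 = (-215, 120, -0.38); BH-03−BH-01 = (-305, -65, -1.36).
Determinant of the coordinate differences = (-215)·(-65) − (-305)·120 = 50575.
∂h/∂x = [(-0.38)·(-65) − (-1.36)·120] / 50575 = +0.003715
∂h/∂y = [(-215)·(-1.36) − (-305)·(-0.38)] / 50575 = +0.003490
|∇h| = √(0.003715² + 0.003490²) = 0.005097
Seepage velocity v = K·i/n = 0.27 × 0.005097 / 0.36 = 0.003823 m/day = 1.396 m/yr.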